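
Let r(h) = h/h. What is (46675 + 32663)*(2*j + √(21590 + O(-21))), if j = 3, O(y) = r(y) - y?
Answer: 476028 + 158676*√5403 ≈ 1.2140e+7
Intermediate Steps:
r(h) = 1
O(y) = 1 - y
(46675 + 32663)*(2*j + √(21590 + O(-21))) = (46675 + 32663)*(2*3 + √(21590 + (1 - 1*(-21)))) = 79338*(6 + √(21590 + (1 + 21))) = 79338*(6 + √(21590 + 22)) = 79338*(6 + √21612) = 79338*(6 + 2*√5403) = 476028 + 158676*√5403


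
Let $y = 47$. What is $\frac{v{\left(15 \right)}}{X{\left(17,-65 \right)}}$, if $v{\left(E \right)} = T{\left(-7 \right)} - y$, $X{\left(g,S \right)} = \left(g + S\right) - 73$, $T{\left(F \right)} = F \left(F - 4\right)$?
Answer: $- \frac{30}{121} \approx -0.24793$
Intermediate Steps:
$T{\left(F \right)} = F \left(-4 + F\right)$
$X{\left(g,S \right)} = -73 + S + g$ ($X{\left(g,S \right)} = \left(S + g\right) - 73 = -73 + S + g$)
$v{\left(E \right)} = 30$ ($v{\left(E \right)} = - 7 \left(-4 - 7\right) - 47 = \left(-7\right) \left(-11\right) - 47 = 77 - 47 = 30$)
$\frac{v{\left(15 \right)}}{X{\left(17,-65 \right)}} = \frac{30}{-73 - 65 + 17} = \frac{30}{-121} = 30 \left(- \frac{1}{121}\right) = - \frac{30}{121}$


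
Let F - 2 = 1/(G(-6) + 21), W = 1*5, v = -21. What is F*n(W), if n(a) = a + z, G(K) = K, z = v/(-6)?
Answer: 527/30 ≈ 17.567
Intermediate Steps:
z = 7/2 (z = -21/(-6) = -21*(-⅙) = 7/2 ≈ 3.5000)
W = 5
n(a) = 7/2 + a (n(a) = a + 7/2 = 7/2 + a)
F = 31/15 (F = 2 + 1/(-6 + 21) = 2 + 1/15 = 31/15 ≈ 2.0667)
F*n(W) = 31*(7/2 + 5)/15 = (31/15)*(17/2) = 527/30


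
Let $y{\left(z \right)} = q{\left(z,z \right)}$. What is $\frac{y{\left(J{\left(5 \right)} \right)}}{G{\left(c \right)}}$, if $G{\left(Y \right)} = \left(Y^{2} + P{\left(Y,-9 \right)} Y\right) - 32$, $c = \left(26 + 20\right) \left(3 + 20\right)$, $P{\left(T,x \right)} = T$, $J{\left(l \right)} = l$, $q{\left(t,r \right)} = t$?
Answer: $\frac{5}{2238696} \approx 2.2334 \cdot 10^{-6}$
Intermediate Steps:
$y{\left(z \right)} = z$
$c = 1058$ ($c = 46 \cdot 23 = 1058$)
$G{\left(Y \right)} = -32 + 2 Y^{2}$ ($G{\left(Y \right)} = \left(Y^{2} + Y Y\right) - 32 = \left(Y^{2} + Y^{2}\right) - 32 = 2 Y^{2} - 32 = -32 + 2 Y^{2}$)
$\frac{y{\left(J{\left(5 \right)} \right)}}{G{\left(c \right)}} = \frac{5}{-32 + 2 \cdot 1058^{2}} = \frac{5}{-32 + 2 \cdot 1119364} = \frac{5}{-32 + 2238728} = \frac{5}{2238696}$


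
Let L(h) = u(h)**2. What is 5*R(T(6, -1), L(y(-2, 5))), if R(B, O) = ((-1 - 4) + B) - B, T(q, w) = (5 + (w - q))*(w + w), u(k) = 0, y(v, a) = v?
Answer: -25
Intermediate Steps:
L(h) = 0 (L(h) = 0**2 = 0)
T(q, w) = 2*w*(5 + w - q) (T(q, w) = (5 + w - q)*(2*w) = 2*w*(5 + w - q))
R(B, O) = -5 (R(B, O) = (-5 + B) - B = -5)
5*R(T(6, -1), L(y(-2, 5))) = 5*(-5) = -25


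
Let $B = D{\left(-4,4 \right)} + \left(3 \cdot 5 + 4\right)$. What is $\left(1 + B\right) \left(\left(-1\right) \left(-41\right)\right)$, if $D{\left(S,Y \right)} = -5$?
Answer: $615$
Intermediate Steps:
$B = 14$ ($B = -5 + \left(3 \cdot 5 + 4\right) = -5 + \left(15 + 4\right) = -5 + 19 = 14$)
$\left(1 + B\right) \left(\left(-1\right) \left(-41\right)\right) = \left(1 + 14\right) \left(\left(-1\right) \left(-41\right)\right) = 15 \cdot 41 = 615$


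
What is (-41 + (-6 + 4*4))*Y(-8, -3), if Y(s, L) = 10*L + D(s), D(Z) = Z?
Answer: 1178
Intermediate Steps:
Y(s, L) = s + 10*L (Y(s, L) = 10*L + s = s + 10*L)
(-41 + (-6 + 4*4))*Y(-8, -3) = (-41 + (-6 + 4*4))*(-8 + 10*(-3)) = (-41 + (-6 + 16))*(-8 - 30) = (-41 + 10)*(-38) = -31*(-38) = 1178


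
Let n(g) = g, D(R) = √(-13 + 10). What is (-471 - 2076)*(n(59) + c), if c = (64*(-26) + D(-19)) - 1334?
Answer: 7485633 - 2547*I*√3 ≈ 7.4856e+6 - 4411.5*I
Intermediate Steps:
D(R) = I*√3 (D(R) = √(-3) = I*√3)
c = -2998 + I*√3 (c = (64*(-26) + I*√3) - 1334 = (-1664 + I*√3) - 1334 = -2998 + I*√3 ≈ -2998.0 + 1.732*I)
(-471 - 2076)*(n(59) + c) = (-471 - 2076)*(59 + (-2998 + I*√3)) = -2547*(-2939 + I*√3) = 7485633 - 2547*I*√3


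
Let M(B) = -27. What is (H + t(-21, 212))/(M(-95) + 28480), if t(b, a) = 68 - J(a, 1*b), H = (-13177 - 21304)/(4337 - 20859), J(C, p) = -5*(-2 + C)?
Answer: 18506077/470100466 ≈ 0.039366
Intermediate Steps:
J(C, p) = 10 - 5*C
H = 34481/16522 (H = -34481/(-16522) = -34481*(-1/16522) = 34481/16522 ≈ 2.0870)
t(b, a) = 58 + 5*a (t(b, a) = 68 - (10 - 5*a) = 68 + (-10 + 5*a) = 58 + 5*a)
(H + t(-21, 212))/(M(-95) + 28480) = (34481/16522 + (58 + 5*212))/(-27 + 28480) = (34481/16522 + (58 + 1060))/28453 = (34481/16522 + 1118)*(1/28453) = (18506077/16522)*(1/28453) = 18506077/470100466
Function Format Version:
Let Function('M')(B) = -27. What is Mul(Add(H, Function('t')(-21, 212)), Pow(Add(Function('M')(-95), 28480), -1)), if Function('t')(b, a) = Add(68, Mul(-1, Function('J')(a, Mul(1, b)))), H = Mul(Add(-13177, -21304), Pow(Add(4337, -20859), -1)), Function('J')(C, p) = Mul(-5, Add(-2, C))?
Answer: Rational(18506077, 470100466) ≈ 0.039366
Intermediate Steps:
Function('J')(C, p) = Add(10, Mul(-5, C))
H = Rational(34481, 16522) (H = Mul(-34481, Pow(-16522, -1)) = Mul(-34481, Rational(-1, 16522)) = Rational(34481, 16522) ≈ 2.0870)
Function('t')(b, a) = Add(58, Mul(5, a)) (Function('t')(b, a) = Add(68, Mul(-1, Add(10, Mul(-5, a)))) = Add(68, Add(-10, Mul(5, a))) = Add(58, Mul(5, a)))
Mul(Add(H, Function('t')(-21, 212)), Pow(Add(Function('M')(-95), 28480), -1)) = Mul(Add(Rational(34481, 16522), Add(58, Mul(5, 212))), Pow(Add(-27, 28480), -1)) = Mul(Add(Rational(34481, 16522), Add(58, 1060)), Pow(28453, -1)) = Mul(Add(Rational(34481, 16522), 1118), Rational(1, 28453)) = Mul(Rational(18506077, 16522), Rational(1, 28453)) = Rational(18506077, 470100466)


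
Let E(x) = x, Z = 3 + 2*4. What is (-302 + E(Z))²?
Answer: 84681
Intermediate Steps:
Z = 11 (Z = 3 + 8 = 11)
(-302 + E(Z))² = (-302 + 11)² = (-291)² = 84681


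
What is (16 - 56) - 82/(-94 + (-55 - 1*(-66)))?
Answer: -3238/83 ≈ -39.012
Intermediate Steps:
(16 - 56) - 82/(-94 + (-55 - 1*(-66))) = -40 - 82/(-94 + (-55 + 66)) = -40 - 82/(-94 + 11) = -40 - 82/(-83) = -40 - 1/83*(-82) = -40 + 82/83 = -3238/83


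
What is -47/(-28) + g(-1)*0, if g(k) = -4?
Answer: 47/28 ≈ 1.6786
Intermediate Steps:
-47/(-28) + g(-1)*0 = -47/(-28) - 4*0 = -47*(-1/28) + 0 = 47/28 + 0 = 47/28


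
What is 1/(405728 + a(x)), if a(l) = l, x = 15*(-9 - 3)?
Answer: 1/405548 ≈ 2.4658e-6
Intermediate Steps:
x = -180 (x = 15*(-12) = -180)
1/(405728 + a(x)) = 1/(405728 - 180) = 1/405548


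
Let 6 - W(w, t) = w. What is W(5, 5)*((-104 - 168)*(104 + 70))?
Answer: -47328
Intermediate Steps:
W(w, t) = 6 - w
W(5, 5)*((-104 - 168)*(104 + 70)) = (6 - 1*5)*((-104 - 168)*(104 + 70)) = (6 - 5)*(-272*174) = 1*(-47328) = -47328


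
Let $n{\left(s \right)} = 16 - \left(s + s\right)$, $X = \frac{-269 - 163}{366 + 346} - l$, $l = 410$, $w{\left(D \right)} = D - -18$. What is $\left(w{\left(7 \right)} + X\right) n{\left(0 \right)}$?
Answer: $- \frac{549104}{89} \approx -6169.7$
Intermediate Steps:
$w{\left(D \right)} = 18 + D$ ($w{\left(D \right)} = D + 18 = 18 + D$)
$X = - \frac{36544}{89}$ ($X = \frac{-269 - 163}{366 + 346} - 410 = - \frac{432}{712} - 410 = \left(-432\right) \frac{1}{712} - 410 = - \frac{54}{89} - 410 = - \frac{36544}{89} \approx -410.61$)
$n{\left(s \right)} = 16 - 2 s$
$\left(w{\left(7 \right)} + X\right) n{\left(0 \right)} = \left(\left(18 + 7\right) - \frac{36544}{89}\right) \left(16 - 0\right) = \left(25 - \frac{36544}{89}\right) \left(16 + 0\right) = \left(- \frac{34319}{89}\right) 16 = - \frac{549104}{89}$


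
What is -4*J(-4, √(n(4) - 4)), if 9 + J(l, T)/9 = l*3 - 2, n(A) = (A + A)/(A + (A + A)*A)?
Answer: 828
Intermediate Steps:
n(A) = 2*A/(A + 2*A²) (n(A) = (2*A)/(A + (2*A)*A) = (2*A)/(A + 2*A²) = 2*A/(A + 2*A²))
J(l, T) = -99 + 27*l (J(l, T) = -81 + 9*(l*3 - 2) = -81 + 9*(3*l - 2) = -81 + 9*(-2 + 3*l) = -81 + (-18 + 27*l) = -99 + 27*l)
-4*J(-4, √(n(4) - 4)) = -4*(-99 + 27*(-4)) = -4*(-99 - 108) = -4*(-207) = 828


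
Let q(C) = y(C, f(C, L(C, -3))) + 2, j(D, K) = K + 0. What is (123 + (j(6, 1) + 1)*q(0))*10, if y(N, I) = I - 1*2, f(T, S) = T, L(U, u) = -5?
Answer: 1230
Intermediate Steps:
j(D, K) = K
y(N, I) = -2 + I (y(N, I) = I - 2 = -2 + I)
q(C) = C (q(C) = (-2 + C) + 2 = C)
(123 + (j(6, 1) + 1)*q(0))*10 = (123 + (1 + 1)*0)*10 = (123 + 2*0)*10 = (123 + 0)*10 = 123*10 = 1230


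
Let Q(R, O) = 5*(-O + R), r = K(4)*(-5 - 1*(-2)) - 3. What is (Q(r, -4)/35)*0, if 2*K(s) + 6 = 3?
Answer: 0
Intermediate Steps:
K(s) = -3/2 (K(s) = -3 + (½)*3 = -3 + 3/2 = -3/2)
r = 3/2 (r = -3*(-5 - 1*(-2))/2 - 3 = -3*(-5 + 2)/2 - 3 = -3/2*(-3) - 3 = 9/2 - 3 = 3/2 ≈ 1.5000)
Q(R, O) = -5*O + 5*R (Q(R, O) = 5*(R - O) = -5*O + 5*R)
(Q(r, -4)/35)*0 = ((-5*(-4) + 5*(3/2))/35)*0 = ((20 + 15/2)*(1/35))*0 = ((55/2)*(1/35))*0 = (11/14)*0 = 0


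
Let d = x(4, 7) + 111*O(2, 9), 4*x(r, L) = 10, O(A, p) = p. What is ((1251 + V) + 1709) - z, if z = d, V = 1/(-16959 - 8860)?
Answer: 101133021/51638 ≈ 1958.5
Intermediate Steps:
V = -1/25819 (V = 1/(-25819) = -1/25819 ≈ -3.8731e-5)
x(r, L) = 5/2 (x(r, L) = (¼)*10 = 5/2)
d = 2003/2 (d = 5/2 + 111*9 = 5/2 + 999 = 2003/2 ≈ 1001.5)
z = 2003/2 ≈ 1001.5
((1251 + V) + 1709) - z = ((1251 - 1/25819) + 1709) - 1*2003/2 = (32299568/25819 + 1709) - 2003/2 = 76424239/25819 - 2003/2 = 101133021/51638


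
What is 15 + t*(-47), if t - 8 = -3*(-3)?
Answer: -784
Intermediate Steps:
t = 17 (t = 8 - 3*(-3) = 8 + 9 = 17)
15 + t*(-47) = 15 + 17*(-47) = 15 - 799 = -784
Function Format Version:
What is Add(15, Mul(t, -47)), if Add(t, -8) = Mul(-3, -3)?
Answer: -784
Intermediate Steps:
t = 17 (t = Add(8, Mul(-3, -3)) = Add(8, 9) = 17)
Add(15, Mul(t, -47)) = Add(15, Mul(17, -47)) = Add(15, -799) = -784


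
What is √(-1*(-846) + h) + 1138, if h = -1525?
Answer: 1138 + I*√679 ≈ 1138.0 + 26.058*I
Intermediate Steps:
√(-1*(-846) + h) + 1138 = √(-1*(-846) - 1525) + 1138 = √(846 - 1525) + 1138 = √(-679) + 1138 = I*√679 + 1138 = 1138 + I*√679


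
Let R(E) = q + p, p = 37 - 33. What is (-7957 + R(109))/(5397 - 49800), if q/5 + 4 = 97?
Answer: 2496/14801 ≈ 0.16864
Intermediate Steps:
p = 4
q = 465 (q = -20 + 5*97 = -20 + 485 = 465)
R(E) = 469 (R(E) = 465 + 4 = 469)
(-7957 + R(109))/(5397 - 49800) = (-7957 + 469)/(5397 - 49800) = -7488/(-44403) = -7488*(-1/44403) = 2496/14801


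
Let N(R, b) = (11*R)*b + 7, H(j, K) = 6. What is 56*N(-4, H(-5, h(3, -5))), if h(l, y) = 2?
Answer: -14392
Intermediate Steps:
N(R, b) = 7 + 11*R*b (N(R, b) = 11*R*b + 7 = 7 + 11*R*b)
56*N(-4, H(-5, h(3, -5))) = 56*(7 + 11*(-4)*6) = 56*(7 - 264) = 56*(-257) = -14392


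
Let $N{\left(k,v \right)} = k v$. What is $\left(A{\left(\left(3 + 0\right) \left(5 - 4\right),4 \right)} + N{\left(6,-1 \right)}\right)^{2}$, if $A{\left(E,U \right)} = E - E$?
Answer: $36$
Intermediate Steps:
$A{\left(E,U \right)} = 0$
$\left(A{\left(\left(3 + 0\right) \left(5 - 4\right),4 \right)} + N{\left(6,-1 \right)}\right)^{2} = \left(0 + 6 \left(-1\right)\right)^{2} = \left(0 - 6\right)^{2} = \left(-6\right)^{2} = 36$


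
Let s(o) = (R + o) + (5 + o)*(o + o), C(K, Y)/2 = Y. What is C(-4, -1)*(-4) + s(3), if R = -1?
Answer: 58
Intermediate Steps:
C(K, Y) = 2*Y
s(o) = -1 + o + 2*o*(5 + o) (s(o) = (-1 + o) + (5 + o)*(o + o) = (-1 + o) + (5 + o)*(2*o) = (-1 + o) + 2*o*(5 + o) = -1 + o + 2*o*(5 + o))
C(-4, -1)*(-4) + s(3) = (2*(-1))*(-4) + (-1 + 2*3² + 11*3) = -2*(-4) + (-1 + 2*9 + 33) = 8 + (-1 + 18 + 33) = 8 + 50 = 58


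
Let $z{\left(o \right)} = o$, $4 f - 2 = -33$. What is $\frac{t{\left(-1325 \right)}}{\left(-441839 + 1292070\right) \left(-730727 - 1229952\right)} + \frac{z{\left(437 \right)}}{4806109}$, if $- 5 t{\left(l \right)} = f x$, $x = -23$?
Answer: $\frac{2081406601573711}{22891223450153087260} \approx 9.0926 \cdot 10^{-5}$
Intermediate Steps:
$f = - \frac{31}{4}$ ($f = \frac{1}{2} + \frac{1}{4} \left(-33\right) = \frac{1}{2} - \frac{33}{4} = - \frac{31}{4} \approx -7.75$)
$t{\left(l \right)} = - \frac{713}{20}$ ($t{\left(l \right)} = - \frac{\left(- \frac{31}{4}\right) \left(-23\right)}{5} = \left(- \frac{1}{5}\right) \frac{713}{4} = - \frac{713}{20}$)
$\frac{t{\left(-1325 \right)}}{\left(-441839 + 1292070\right) \left(-730727 - 1229952\right)} + \frac{z{\left(437 \right)}}{4806109} = - \frac{713}{20 \left(-441839 + 1292070\right) \left(-730727 - 1229952\right)} + \frac{437}{4806109} = - \frac{713}{20 \cdot 850231 \left(-1960679\right)} + 437 \cdot \frac{1}{4806109} = - \frac{713}{20 \left(-1667030066849\right)} + \frac{437}{4806109} = \left(- \frac{713}{20}\right) \left(- \frac{1}{1667030066849}\right) + \frac{437}{4806109} = \frac{713}{33340601336980} + \frac{437}{4806109} = \frac{2081406601573711}{22891223450153087260}$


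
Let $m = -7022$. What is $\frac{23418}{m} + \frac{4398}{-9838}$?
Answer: $- \frac{65317260}{17270609} \approx -3.782$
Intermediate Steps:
$\frac{23418}{m} + \frac{4398}{-9838} = \frac{23418}{-7022} + \frac{4398}{-9838} = 23418 \left(- \frac{1}{7022}\right) + 4398 \left(- \frac{1}{9838}\right) = - \frac{11709}{3511} - \frac{2199}{4919} = - \frac{65317260}{17270609}$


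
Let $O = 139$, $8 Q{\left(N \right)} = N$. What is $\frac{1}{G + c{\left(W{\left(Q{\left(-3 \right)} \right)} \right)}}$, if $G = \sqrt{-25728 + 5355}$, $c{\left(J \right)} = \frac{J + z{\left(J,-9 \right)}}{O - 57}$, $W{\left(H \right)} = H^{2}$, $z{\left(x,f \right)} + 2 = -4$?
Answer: $- \frac{656000}{187034400539} - \frac{27541504 i \sqrt{20373}}{561103201617} \approx -3.5074 \cdot 10^{-6} - 0.007006 i$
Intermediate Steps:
$Q{\left(N \right)} = \frac{N}{8}$
$z{\left(x,f \right)} = -6$ ($z{\left(x,f \right)} = -2 - 4 = -6$)
$c{\left(J \right)} = - \frac{3}{41} + \frac{J}{82}$ ($c{\left(J \right)} = \frac{J - 6}{139 - 57} = \frac{-6 + J}{82} = \left(-6 + J\right) \frac{1}{82} = - \frac{3}{41} + \frac{J}{82}$)
$G = i \sqrt{20373}$ ($G = \sqrt{-20373} = i \sqrt{20373} \approx 142.73 i$)
$\frac{1}{G + c{\left(W{\left(Q{\left(-3 \right)} \right)} \right)}} = \frac{1}{i \sqrt{20373} - \left(\frac{3}{41} - \frac{\left(\frac{1}{8} \left(-3\right)\right)^{2}}{82}\right)} = \frac{1}{i \sqrt{20373} - \left(\frac{3}{41} - \frac{\left(- \frac{3}{8}\right)^{2}}{82}\right)} = \frac{1}{i \sqrt{20373} + \left(- \frac{3}{41} + \frac{1}{82} \cdot \frac{9}{64}\right)} = \frac{1}{i \sqrt{20373} + \left(- \frac{3}{41} + \frac{9}{5248}\right)} = \frac{1}{i \sqrt{20373} - \frac{375}{5248}} = \frac{1}{- \frac{375}{5248} + i \sqrt{20373}}$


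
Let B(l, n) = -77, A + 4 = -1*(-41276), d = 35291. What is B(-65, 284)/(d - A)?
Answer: 77/5981 ≈ 0.012874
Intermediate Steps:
A = 41272 (A = -4 - 1*(-41276) = -4 + 41276 = 41272)
B(-65, 284)/(d - A) = -77/(35291 - 1*41272) = -77/(35291 - 41272) = -77/(-5981) = -77*(-1/5981) = 77/5981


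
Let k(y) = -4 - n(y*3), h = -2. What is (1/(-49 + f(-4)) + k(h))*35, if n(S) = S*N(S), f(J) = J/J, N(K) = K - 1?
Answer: -77315/48 ≈ -1610.7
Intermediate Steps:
N(K) = -1 + K
f(J) = 1
n(S) = S*(-1 + S)
k(y) = -4 - 3*y*(-1 + 3*y) (k(y) = -4 - y*3*(-1 + y*3) = -4 - 3*y*(-1 + 3*y))
(1/(-49 + f(-4)) + k(h))*35 = (1/(-49 + 1) + (-4 - 9*(-2)**2 + 3*(-2)))*35 = (1/(-48) + (-4 - 9*4 - 6))*35 = (-1/48 + (-4 - 36 - 6))*35 = (-1/48 - 46)*35 = -2209/48*35 = -77315/48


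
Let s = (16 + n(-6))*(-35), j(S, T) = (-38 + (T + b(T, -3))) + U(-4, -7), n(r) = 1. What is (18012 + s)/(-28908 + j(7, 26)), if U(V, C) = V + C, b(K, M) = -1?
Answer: -17417/28932 ≈ -0.60200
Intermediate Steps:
U(V, C) = C + V
j(S, T) = -50 + T (j(S, T) = (-38 + (T - 1)) + (-7 - 4) = (-38 + (-1 + T)) - 11 = (-39 + T) - 11 = -50 + T)
s = -595 (s = (16 + 1)*(-35) = 17*(-35) = -595)
(18012 + s)/(-28908 + j(7, 26)) = (18012 - 595)/(-28908 + (-50 + 26)) = 17417/(-28908 - 24) = 17417/(-28932) = 17417*(-1/28932) = -17417/28932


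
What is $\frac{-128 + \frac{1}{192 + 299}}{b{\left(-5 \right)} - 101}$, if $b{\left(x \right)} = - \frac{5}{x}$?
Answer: $\frac{62847}{49100} \approx 1.28$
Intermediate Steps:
$\frac{-128 + \frac{1}{192 + 299}}{b{\left(-5 \right)} - 101} = \frac{-128 + \frac{1}{192 + 299}}{- \frac{5}{-5} - 101} = \frac{-128 + \frac{1}{491}}{\left(-5\right) \left(- \frac{1}{5}\right) - 101} = \frac{-128 + \frac{1}{491}}{1 - 101} = - \frac{62847}{491 \left(-100\right)} = \left(- \frac{62847}{491}\right) \left(- \frac{1}{100}\right) = \frac{62847}{49100}$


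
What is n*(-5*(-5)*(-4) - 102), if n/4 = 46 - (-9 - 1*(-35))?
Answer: -16160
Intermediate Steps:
n = 80 (n = 4*(46 - (-9 - 1*(-35))) = 4*(46 - (-9 + 35)) = 4*(46 - 1*26) = 4*(46 - 26) = 4*20 = 80)
n*(-5*(-5)*(-4) - 102) = 80*(-5*(-5)*(-4) - 102) = 80*(25*(-4) - 102) = 80*(-100 - 102) = 80*(-202) = -16160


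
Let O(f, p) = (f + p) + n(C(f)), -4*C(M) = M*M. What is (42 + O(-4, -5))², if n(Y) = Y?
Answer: 841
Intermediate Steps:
C(M) = -M²/4 (C(M) = -M*M/4 = -M²/4)
O(f, p) = f + p - f²/4 (O(f, p) = (f + p) - f²/4 = f + p - f²/4)
(42 + O(-4, -5))² = (42 + (-4 - 5 - ¼*(-4)²))² = (42 + (-4 - 5 - ¼*16))² = (42 + (-4 - 5 - 4))² = (42 - 13)² = 29² = 841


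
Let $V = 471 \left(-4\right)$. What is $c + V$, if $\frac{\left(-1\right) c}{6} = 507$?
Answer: $-4926$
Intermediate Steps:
$c = -3042$ ($c = \left(-6\right) 507 = -3042$)
$V = -1884$
$c + V = -3042 - 1884 = -4926$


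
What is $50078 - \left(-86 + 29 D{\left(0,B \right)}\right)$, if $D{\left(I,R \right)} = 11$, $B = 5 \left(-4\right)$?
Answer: $49845$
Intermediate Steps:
$B = -20$
$50078 - \left(-86 + 29 D{\left(0,B \right)}\right) = 50078 + \left(\left(-29\right) 11 + 86\right) = 50078 + \left(-319 + 86\right) = 50078 - 233 = 49845$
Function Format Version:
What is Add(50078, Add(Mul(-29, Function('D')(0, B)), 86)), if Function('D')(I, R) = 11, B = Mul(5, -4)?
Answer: 49845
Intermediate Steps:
B = -20
Add(50078, Add(Mul(-29, Function('D')(0, B)), 86)) = Add(50078, Add(Mul(-29, 11), 86)) = Add(50078, Add(-319, 86)) = Add(50078, -233) = 49845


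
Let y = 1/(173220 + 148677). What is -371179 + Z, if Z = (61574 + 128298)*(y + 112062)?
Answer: 6849023355476717/321897 ≈ 2.1277e+10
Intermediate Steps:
y = 1/321897 ≈ 3.1066e-6
Z = 6849142836883280/321897 (Z = (61574 + 128298)*(1/321897 + 112062) = 189872*(36072421615/321897) = 6849142836883280/321897 ≈ 2.1277e+10)
-371179 + Z = -371179 + 6849142836883280/321897 = 6849023355476717/321897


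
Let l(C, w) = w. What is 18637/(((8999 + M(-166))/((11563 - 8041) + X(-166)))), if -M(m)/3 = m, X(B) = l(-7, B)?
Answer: 62545772/9497 ≈ 6585.8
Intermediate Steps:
X(B) = B
M(m) = -3*m
18637/(((8999 + M(-166))/((11563 - 8041) + X(-166)))) = 18637/(((8999 - 3*(-166))/((11563 - 8041) - 166))) = 18637/(((8999 + 498)/(3522 - 166))) = 18637/((9497/3356)) = 18637/((9497*(1/3356))) = 18637/(9497/3356) = 18637*(3356/9497) = 62545772/9497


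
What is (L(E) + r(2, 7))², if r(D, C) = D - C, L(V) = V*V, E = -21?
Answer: 190096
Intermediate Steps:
L(V) = V²
(L(E) + r(2, 7))² = ((-21)² + (2 - 1*7))² = (441 + (2 - 7))² = (441 - 5)² = 436² = 190096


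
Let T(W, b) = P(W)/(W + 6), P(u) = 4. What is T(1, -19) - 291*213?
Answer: -433877/7 ≈ -61982.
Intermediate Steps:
T(W, b) = 4/(6 + W) (T(W, b) = 4/(W + 6) = 4/(6 + W))
T(1, -19) - 291*213 = 4/(6 + 1) - 291*213 = 4/7 - 61983 = -433877/7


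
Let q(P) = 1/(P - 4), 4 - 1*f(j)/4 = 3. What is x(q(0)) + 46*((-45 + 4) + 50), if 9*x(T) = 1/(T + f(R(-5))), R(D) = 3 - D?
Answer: 55894/135 ≈ 414.03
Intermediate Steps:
f(j) = 4 (f(j) = 16 - 4*3 = 16 - 12 = 4)
q(P) = 1/(-4 + P)
x(T) = 1/(9*(4 + T)) (x(T) = 1/(9*(T + 4)) = 1/(9*(4 + T)))
x(q(0)) + 46*((-45 + 4) + 50) = 1/(9*(4 + 1/(-4 + 0))) + 46*((-45 + 4) + 50) = 1/(9*(4 + 1/(-4))) + 46*(-41 + 50) = 1/(9*(4 - 1/4)) + 46*9 = 1/(9*(15/4)) + 414 = (1/9)*(4/15) + 414 = 4/135 + 414 = 55894/135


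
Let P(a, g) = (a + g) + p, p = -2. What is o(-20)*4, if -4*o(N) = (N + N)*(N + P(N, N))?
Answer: -2480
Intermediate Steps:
P(a, g) = -2 + a + g (P(a, g) = (a + g) - 2 = -2 + a + g)
o(N) = -N*(-2 + 3*N)/2 (o(N) = -(N + N)*(N + (-2 + N + N))/4 = -2*N*(N + (-2 + 2*N))/4 = -2*N*(-2 + 3*N)/4 = -N*(-2 + 3*N)/2)
o(-20)*4 = ((½)*(-20)*(2 - 3*(-20)))*4 = ((½)*(-20)*(2 + 60))*4 = ((½)*(-20)*62)*4 = -620*4 = -2480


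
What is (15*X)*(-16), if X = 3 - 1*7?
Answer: 960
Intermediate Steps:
X = -4 (X = 3 - 7 = -4)
(15*X)*(-16) = (15*(-4))*(-16) = -60*(-16) = 960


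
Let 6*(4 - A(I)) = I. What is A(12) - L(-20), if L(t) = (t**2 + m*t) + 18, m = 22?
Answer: 24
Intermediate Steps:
L(t) = 18 + t**2 + 22*t (L(t) = (t**2 + 22*t) + 18 = 18 + t**2 + 22*t)
A(I) = 4 - I/6
A(12) - L(-20) = (4 - 1/6*12) - (18 + (-20)**2 + 22*(-20)) = (4 - 2) - (18 + 400 - 440) = 2 - 1*(-22) = 2 + 22 = 24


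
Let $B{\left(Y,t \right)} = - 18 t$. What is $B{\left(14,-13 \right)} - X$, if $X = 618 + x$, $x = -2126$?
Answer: $1742$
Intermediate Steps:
$X = -1508$ ($X = 618 - 2126 = -1508$)
$B{\left(14,-13 \right)} - X = \left(-18\right) \left(-13\right) - -1508 = 234 + 1508 = 1742$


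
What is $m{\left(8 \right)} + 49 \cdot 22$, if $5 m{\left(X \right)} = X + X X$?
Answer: $\frac{5462}{5} \approx 1092.4$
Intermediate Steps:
$m{\left(X \right)} = \frac{X}{5} + \frac{X^{2}}{5}$ ($m{\left(X \right)} = \frac{X + X X}{5} = \frac{X + X^{2}}{5} = \frac{X}{5} + \frac{X^{2}}{5}$)
$m{\left(8 \right)} + 49 \cdot 22 = \frac{1}{5} \cdot 8 \left(1 + 8\right) + 49 \cdot 22 = \frac{1}{5} \cdot 8 \cdot 9 + 1078 = \frac{72}{5} + 1078 = \frac{5462}{5}$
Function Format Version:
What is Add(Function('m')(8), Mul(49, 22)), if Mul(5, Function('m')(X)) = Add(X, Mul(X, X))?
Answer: Rational(5462, 5) ≈ 1092.4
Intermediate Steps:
Function('m')(X) = Add(Mul(Rational(1, 5), X), Mul(Rational(1, 5), Pow(X, 2))) (Function('m')(X) = Mul(Rational(1, 5), Add(X, Mul(X, X))) = Mul(Rational(1, 5), Add(X, Pow(X, 2))) = Add(Mul(Rational(1, 5), X), Mul(Rational(1, 5), Pow(X, 2))))
Add(Function('m')(8), Mul(49, 22)) = Add(Mul(Rational(1, 5), 8, Add(1, 8)), Mul(49, 22)) = Add(Mul(Rational(1, 5), 8, 9), 1078) = Add(Rational(72, 5), 1078) = Rational(5462, 5)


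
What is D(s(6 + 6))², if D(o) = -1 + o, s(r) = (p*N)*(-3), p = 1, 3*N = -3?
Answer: 4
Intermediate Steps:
N = -1 (N = (⅓)*(-3) = -1)
s(r) = 3 (s(r) = (1*(-1))*(-3) = -1*(-3) = 3)
D(s(6 + 6))² = (-1 + 3)² = 2² = 4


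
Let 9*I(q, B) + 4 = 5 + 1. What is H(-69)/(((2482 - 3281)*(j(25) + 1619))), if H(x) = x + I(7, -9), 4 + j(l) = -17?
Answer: 619/11491218 ≈ 5.3867e-5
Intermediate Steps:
I(q, B) = 2/9 (I(q, B) = -4/9 + (5 + 1)/9 = -4/9 + (⅑)*6 = -4/9 + ⅔ = 2/9)
j(l) = -21 (j(l) = -4 - 17 = -21)
H(x) = 2/9 + x (H(x) = x + 2/9 = 2/9 + x)
H(-69)/(((2482 - 3281)*(j(25) + 1619))) = (2/9 - 69)/(((2482 - 3281)*(-21 + 1619))) = -619/(9*((-799*1598))) = -619/9/(-1276802) = -619/9*(-1/1276802) = 619/11491218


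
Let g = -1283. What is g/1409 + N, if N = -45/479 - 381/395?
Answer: -524936081/266589845 ≈ -1.9691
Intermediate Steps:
N = -200274/189205 (N = -45*1/479 - 381*1/395 = -45/479 - 381/395 = -200274/189205 ≈ -1.0585)
g/1409 + N = -1283/1409 - 200274/189205 = -524936081/266589845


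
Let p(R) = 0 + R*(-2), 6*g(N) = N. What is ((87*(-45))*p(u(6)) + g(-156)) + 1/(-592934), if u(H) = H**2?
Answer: 167120819635/592934 ≈ 2.8185e+5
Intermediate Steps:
g(N) = N/6
p(R) = -2*R (p(R) = 0 - 2*R = -2*R)
((87*(-45))*p(u(6)) + g(-156)) + 1/(-592934) = ((87*(-45))*(-2*6**2) + (1/6)*(-156)) + 1/(-592934) = (-(-7830)*36 - 26) - 1/592934 = (-3915*(-72) - 26) - 1/592934 = (281880 - 26) - 1/592934 = 281854 - 1/592934 = 167120819635/592934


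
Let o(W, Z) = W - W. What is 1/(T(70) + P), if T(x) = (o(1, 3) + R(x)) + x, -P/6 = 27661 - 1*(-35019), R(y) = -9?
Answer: -1/376019 ≈ -2.6594e-6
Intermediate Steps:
P = -376080 (P = -6*(27661 - 1*(-35019)) = -6*(27661 + 35019) = -6*62680 = -376080)
o(W, Z) = 0
T(x) = -9 + x (T(x) = (0 - 9) + x = -9 + x)
1/(T(70) + P) = 1/((-9 + 70) - 376080) = 1/(61 - 376080) = 1/(-376019) = -1/376019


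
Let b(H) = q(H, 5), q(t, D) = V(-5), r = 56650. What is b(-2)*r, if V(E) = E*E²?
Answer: -7081250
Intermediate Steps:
V(E) = E³
q(t, D) = -125 (q(t, D) = (-5)³ = -125)
b(H) = -125
b(-2)*r = -125*56650 = -7081250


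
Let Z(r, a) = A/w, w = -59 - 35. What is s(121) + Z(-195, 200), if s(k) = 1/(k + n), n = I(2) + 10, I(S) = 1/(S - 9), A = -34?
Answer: 15901/43052 ≈ 0.36934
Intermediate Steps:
I(S) = 1/(-9 + S)
w = -94
Z(r, a) = 17/47 (Z(r, a) = -34/(-94) = -34*(-1/94) = 17/47)
n = 69/7 (n = 1/(-9 + 2) + 10 = 1/(-7) + 10 = -⅐ + 10 = 69/7 ≈ 9.8571)
s(k) = 1/(69/7 + k) (s(k) = 1/(k + 69/7) = 1/(69/7 + k))
s(121) + Z(-195, 200) = 7/(69 + 7*121) + 17/47 = 7/(69 + 847) + 17/47 = 7/916 + 17/47 = 15901/43052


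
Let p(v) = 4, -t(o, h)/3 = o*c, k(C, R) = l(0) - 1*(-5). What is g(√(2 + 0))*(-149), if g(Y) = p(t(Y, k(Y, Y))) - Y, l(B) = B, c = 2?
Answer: -596 + 149*√2 ≈ -385.28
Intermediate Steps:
k(C, R) = 5 (k(C, R) = 0 - 1*(-5) = 0 + 5 = 5)
t(o, h) = -6*o (t(o, h) = -3*o*2 = -6*o)
g(Y) = 4 - Y
g(√(2 + 0))*(-149) = (4 - √(2 + 0))*(-149) = (4 - √2)*(-149) = -596 + 149*√2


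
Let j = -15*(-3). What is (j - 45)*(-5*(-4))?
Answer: 0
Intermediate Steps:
j = 45
(j - 45)*(-5*(-4)) = (45 - 45)*(-5*(-4)) = 0*20 = 0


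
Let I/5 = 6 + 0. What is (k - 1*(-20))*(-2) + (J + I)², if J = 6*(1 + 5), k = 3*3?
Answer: 4298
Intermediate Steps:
k = 9
I = 30 (I = 5*(6 + 0) = 5*6 = 30)
J = 36 (J = 6*6 = 36)
(k - 1*(-20))*(-2) + (J + I)² = (9 - 1*(-20))*(-2) + (36 + 30)² = (9 + 20)*(-2) + 66² = 29*(-2) + 4356 = -58 + 4356 = 4298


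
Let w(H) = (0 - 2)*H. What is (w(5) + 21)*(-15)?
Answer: -165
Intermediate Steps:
w(H) = -2*H
(w(5) + 21)*(-15) = (-2*5 + 21)*(-15) = (-10 + 21)*(-15) = 11*(-15) = -165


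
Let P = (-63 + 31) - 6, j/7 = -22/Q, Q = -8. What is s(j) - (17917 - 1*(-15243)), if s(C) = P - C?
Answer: -132869/4 ≈ -33217.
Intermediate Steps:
j = 77/4 (j = 7*(-22/(-8)) = 7*(-22*(-1/8)) = 7*(11/4) = 77/4 ≈ 19.250)
P = -38 (P = -32 - 6 = -38)
s(C) = -38 - C
s(j) - (17917 - 1*(-15243)) = (-38 - 1*77/4) - (17917 - 1*(-15243)) = (-38 - 77/4) - (17917 + 15243) = -229/4 - 1*33160 = -229/4 - 33160 = -132869/4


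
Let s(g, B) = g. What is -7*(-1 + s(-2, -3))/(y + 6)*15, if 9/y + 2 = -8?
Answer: 1050/17 ≈ 61.765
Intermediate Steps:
y = -9/10 (y = 9/(-2 - 8) = 9/(-10) = 9*(-⅒) = -9/10 ≈ -0.90000)
-7*(-1 + s(-2, -3))/(y + 6)*15 = -7*(-1 - 2)/(-9/10 + 6)*15 = -(-21)/51/10*15 = -(-21)*10/51*15 = -7*(-10/17)*15 = (70/17)*15 = 1050/17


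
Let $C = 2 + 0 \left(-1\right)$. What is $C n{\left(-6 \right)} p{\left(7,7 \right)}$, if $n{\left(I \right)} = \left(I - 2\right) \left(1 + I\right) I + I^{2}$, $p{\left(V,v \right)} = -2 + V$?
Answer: $-2040$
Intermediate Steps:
$C = 2$ ($C = 2 + 0 = 2$)
$n{\left(I \right)} = I^{2} + I \left(1 + I\right) \left(-2 + I\right)$ ($n{\left(I \right)} = \left(-2 + I\right) \left(1 + I\right) I + I^{2} = \left(1 + I\right) \left(-2 + I\right) I + I^{2} = I \left(1 + I\right) \left(-2 + I\right) + I^{2} = I^{2} + I \left(1 + I\right) \left(-2 + I\right)$)
$C n{\left(-6 \right)} p{\left(7,7 \right)} = 2 \left(- 6 \left(-2 + \left(-6\right)^{2}\right)\right) \left(-2 + 7\right) = 2 \left(- 6 \left(-2 + 36\right)\right) 5 = 2 \left(\left(-6\right) 34\right) 5 = 2 \left(-204\right) 5 = \left(-408\right) 5 = -2040$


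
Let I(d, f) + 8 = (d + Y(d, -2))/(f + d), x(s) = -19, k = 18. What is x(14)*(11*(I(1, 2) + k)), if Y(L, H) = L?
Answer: -6688/3 ≈ -2229.3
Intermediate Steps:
I(d, f) = -8 + 2*d/(d + f) (I(d, f) = -8 + (d + d)/(f + d) = -8 + (2*d)/(d + f) = -8 + 2*d/(d + f))
x(14)*(11*(I(1, 2) + k)) = -209*(2*(-4*2 - 3*1)/(1 + 2) + 18) = -209*(2*(-8 - 3)/3 + 18) = -209*(2*(⅓)*(-11) + 18) = -209*(-22/3 + 18) = -209*32/3 = -19*352/3 = -6688/3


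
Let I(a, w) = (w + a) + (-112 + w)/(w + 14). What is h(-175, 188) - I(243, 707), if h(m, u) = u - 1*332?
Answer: -112767/103 ≈ -1094.8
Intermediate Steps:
h(m, u) = -332 + u (h(m, u) = u - 332 = -332 + u)
I(a, w) = a + w + (-112 + w)/(14 + w) (I(a, w) = (a + w) + (-112 + w)/(14 + w) = a + w + (-112 + w)/(14 + w))
h(-175, 188) - I(243, 707) = (-332 + 188) - (-112 + 707² + 14*243 + 15*707 + 243*707)/(14 + 707) = -144 - (-112 + 499849 + 3402 + 10605 + 171801)/721 = -144 - 685545/721 = -144 - 1*97935/103 = -144 - 97935/103 = -112767/103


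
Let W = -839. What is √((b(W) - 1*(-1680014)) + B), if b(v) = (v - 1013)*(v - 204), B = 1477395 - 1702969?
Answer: 2*√846519 ≈ 1840.1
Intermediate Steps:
B = -225574
b(v) = (-1013 + v)*(-204 + v)
√((b(W) - 1*(-1680014)) + B) = √(((206652 + (-839)² - 1217*(-839)) - 1*(-1680014)) - 225574) = √(((206652 + 703921 + 1021063) + 1680014) - 225574) = √((1931636 + 1680014) - 225574) = √(3611650 - 225574) = √3386076 = 2*√846519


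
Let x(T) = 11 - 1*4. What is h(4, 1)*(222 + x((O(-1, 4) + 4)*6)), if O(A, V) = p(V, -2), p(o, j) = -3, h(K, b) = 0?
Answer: 0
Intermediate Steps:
O(A, V) = -3
x(T) = 7 (x(T) = 11 - 4 = 7)
h(4, 1)*(222 + x((O(-1, 4) + 4)*6)) = 0*(222 + 7) = 0*229 = 0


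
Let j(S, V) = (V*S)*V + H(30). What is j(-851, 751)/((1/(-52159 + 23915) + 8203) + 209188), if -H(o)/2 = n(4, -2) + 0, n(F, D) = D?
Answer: -13556127138668/6139991403 ≈ -2207.8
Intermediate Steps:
H(o) = 4 (H(o) = -2*(-2 + 0) = -2*(-2) = 4)
j(S, V) = 4 + S*V**2 (j(S, V) = (V*S)*V + 4 = (S*V)*V + 4 = S*V**2 + 4 = 4 + S*V**2)
j(-851, 751)/((1/(-52159 + 23915) + 8203) + 209188) = (4 - 851*751**2)/((1/(-52159 + 23915) + 8203) + 209188) = (4 - 851*564001)/((1/(-28244) + 8203) + 209188) = (4 - 479964851)/((-1/28244 + 8203) + 209188) = -479964847/(231685531/28244 + 209188) = -479964847/6139991403/28244 = -479964847*28244/6139991403 = -13556127138668/6139991403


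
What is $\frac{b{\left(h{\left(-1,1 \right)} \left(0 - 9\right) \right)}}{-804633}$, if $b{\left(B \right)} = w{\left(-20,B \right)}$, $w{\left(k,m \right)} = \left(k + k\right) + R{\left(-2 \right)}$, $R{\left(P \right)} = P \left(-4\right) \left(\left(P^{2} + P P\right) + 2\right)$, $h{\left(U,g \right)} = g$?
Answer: $- \frac{40}{804633} \approx -4.9712 \cdot 10^{-5}$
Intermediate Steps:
$R{\left(P \right)} = - 4 P \left(2 + 2 P^{2}\right)$ ($R{\left(P \right)} = - 4 P \left(\left(P^{2} + P^{2}\right) + 2\right) = - 4 P \left(2 P^{2} + 2\right) = - 4 P \left(2 + 2 P^{2}\right)$)
$w{\left(k,m \right)} = 80 + 2 k$ ($w{\left(k,m \right)} = \left(k + k\right) - - 16 \left(1 + \left(-2\right)^{2}\right) = 2 k - - 16 \left(1 + 4\right) = 2 k - \left(-16\right) 5 = 2 k + 80 = 80 + 2 k$)
$b{\left(B \right)} = 40$ ($b{\left(B \right)} = 80 + 2 \left(-20\right) = 80 - 40 = 40$)
$\frac{b{\left(h{\left(-1,1 \right)} \left(0 - 9\right) \right)}}{-804633} = \frac{40}{-804633} = 40 \left(- \frac{1}{804633}\right) = - \frac{40}{804633}$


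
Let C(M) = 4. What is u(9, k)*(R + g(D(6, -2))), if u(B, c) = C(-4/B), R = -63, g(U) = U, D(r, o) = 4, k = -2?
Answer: -236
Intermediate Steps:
u(B, c) = 4
u(9, k)*(R + g(D(6, -2))) = 4*(-63 + 4) = 4*(-59) = -236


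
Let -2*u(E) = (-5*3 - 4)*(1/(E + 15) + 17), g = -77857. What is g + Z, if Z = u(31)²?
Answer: -437656519/8464 ≈ -51708.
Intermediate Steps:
u(E) = 323/2 + 19/(2*(15 + E)) (u(E) = -(-5*3 - 4)*(1/(E + 15) + 17)/2 = -(-15 - 4)*(1/(15 + E) + 17)/2 = -(-19)*(17 + 1/(15 + E))/2 = -(-323 - 19/(15 + E))/2 = 323/2 + 19/(2*(15 + E)))
Z = 221325129/8464 (Z = (19*(256 + 17*31)/(2*(15 + 31)))² = ((19/2)*(256 + 527)/46)² = ((19/2)*(1/46)*783)² = (14877/92)² = 221325129/8464 ≈ 26149.)
g + Z = -77857 + 221325129/8464 = -437656519/8464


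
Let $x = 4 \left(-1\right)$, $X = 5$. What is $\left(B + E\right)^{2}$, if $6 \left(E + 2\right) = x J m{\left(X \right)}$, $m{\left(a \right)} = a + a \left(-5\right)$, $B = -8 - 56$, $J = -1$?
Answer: $\frac{56644}{9} \approx 6293.8$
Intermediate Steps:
$B = -64$
$m{\left(a \right)} = - 4 a$ ($m{\left(a \right)} = a - 5 a = - 4 a$)
$x = -4$
$E = - \frac{46}{3}$ ($E = -2 + \frac{\left(-4\right) \left(-1\right) \left(\left(-4\right) 5\right)}{6} = -2 + \frac{4 \left(-20\right)}{6} = -2 + \frac{1}{6} \left(-80\right) = -2 - \frac{40}{3} = - \frac{46}{3} \approx -15.333$)
$\left(B + E\right)^{2} = \left(-64 - \frac{46}{3}\right)^{2} = \left(- \frac{238}{3}\right)^{2} = \frac{56644}{9}$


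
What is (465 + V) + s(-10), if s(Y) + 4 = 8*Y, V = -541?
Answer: -160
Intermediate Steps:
s(Y) = -4 + 8*Y
(465 + V) + s(-10) = (465 - 541) + (-4 + 8*(-10)) = -76 + (-4 - 80) = -76 - 84 = -160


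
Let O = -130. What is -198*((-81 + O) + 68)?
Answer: 28314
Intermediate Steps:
-198*((-81 + O) + 68) = -198*((-81 - 130) + 68) = -198*(-211 + 68) = -198*(-143) = 28314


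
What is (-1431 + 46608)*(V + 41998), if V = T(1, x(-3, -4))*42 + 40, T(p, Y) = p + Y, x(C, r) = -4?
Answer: 1893458424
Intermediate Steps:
T(p, Y) = Y + p
V = -86 (V = (-4 + 1)*42 + 40 = -3*42 + 40 = -126 + 40 = -86)
(-1431 + 46608)*(V + 41998) = (-1431 + 46608)*(-86 + 41998) = 45177*41912 = 1893458424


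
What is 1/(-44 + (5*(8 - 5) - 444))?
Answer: -1/473 ≈ -0.0021142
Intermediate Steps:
1/(-44 + (5*(8 - 5) - 444)) = 1/(-44 + (5*3 - 444)) = 1/(-44 + (15 - 444)) = 1/(-44 - 429) = 1/(-473) = -1/473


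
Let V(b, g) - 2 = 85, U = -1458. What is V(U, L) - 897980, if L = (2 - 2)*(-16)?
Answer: -897893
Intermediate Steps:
L = 0 (L = 0*(-16) = 0)
V(b, g) = 87 (V(b, g) = 2 + 85 = 87)
V(U, L) - 897980 = 87 - 897980 = -897893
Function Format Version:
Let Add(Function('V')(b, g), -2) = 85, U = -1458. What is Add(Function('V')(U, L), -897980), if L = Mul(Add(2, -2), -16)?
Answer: -897893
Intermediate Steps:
L = 0 (L = Mul(0, -16) = 0)
Function('V')(b, g) = 87 (Function('V')(b, g) = Add(2, 85) = 87)
Add(Function('V')(U, L), -897980) = Add(87, -897980) = -897893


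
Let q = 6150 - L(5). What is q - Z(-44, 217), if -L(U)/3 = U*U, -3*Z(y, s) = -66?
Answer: 6203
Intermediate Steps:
Z(y, s) = 22 (Z(y, s) = -⅓*(-66) = 22)
L(U) = -3*U² (L(U) = -3*U*U = -3*U²)
q = 6225 (q = 6150 - (-3)*5² = 6150 - (-3)*25 = 6150 - 1*(-75) = 6150 + 75 = 6225)
q - Z(-44, 217) = 6225 - 1*22 = 6225 - 22 = 6203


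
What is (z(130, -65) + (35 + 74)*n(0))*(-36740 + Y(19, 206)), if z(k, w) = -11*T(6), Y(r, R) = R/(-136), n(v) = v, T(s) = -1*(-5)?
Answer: 137413265/68 ≈ 2.0208e+6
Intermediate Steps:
T(s) = 5
Y(r, R) = -R/136 (Y(r, R) = R*(-1/136) = -R/136)
z(k, w) = -55 (z(k, w) = -11*5 = -55)
(z(130, -65) + (35 + 74)*n(0))*(-36740 + Y(19, 206)) = (-55 + (35 + 74)*0)*(-36740 - 1/136*206) = (-55 + 109*0)*(-36740 - 103/68) = (-55 + 0)*(-2498423/68) = -55*(-2498423/68) = 137413265/68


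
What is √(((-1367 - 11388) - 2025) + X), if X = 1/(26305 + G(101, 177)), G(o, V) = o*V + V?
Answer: I*√29082914576821/44359 ≈ 121.57*I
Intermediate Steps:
G(o, V) = V + V*o (G(o, V) = V*o + V = V + V*o)
X = 1/44359 (X = 1/(26305 + 177*(1 + 101)) = 1/(26305 + 177*102) = 1/(26305 + 18054) = 1/44359 ≈ 2.2543e-5)
√(((-1367 - 11388) - 2025) + X) = √(((-1367 - 11388) - 2025) + 1/44359) = √((-12755 - 2025) + 1/44359) = √(-14780 + 1/44359) = √(-655626019/44359) = I*√29082914576821/44359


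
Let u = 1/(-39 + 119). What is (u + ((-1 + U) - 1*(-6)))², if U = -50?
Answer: 12952801/6400 ≈ 2023.9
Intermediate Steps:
u = 1/80 ≈ 0.012500
(u + ((-1 + U) - 1*(-6)))² = (1/80 + ((-1 - 50) - 1*(-6)))² = (1/80 + (-51 + 6))² = (1/80 - 45)² = (-3599/80)² = 12952801/6400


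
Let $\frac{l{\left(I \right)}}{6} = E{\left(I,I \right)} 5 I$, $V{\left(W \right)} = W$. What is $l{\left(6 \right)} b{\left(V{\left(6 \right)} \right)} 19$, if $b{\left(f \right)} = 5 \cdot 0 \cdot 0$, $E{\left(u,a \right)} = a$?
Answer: $0$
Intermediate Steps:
$l{\left(I \right)} = 30 I^{2}$ ($l{\left(I \right)} = 6 I 5 I = 6 \cdot 5 I I = 6 \cdot 5 I^{2} = 30 I^{2}$)
$b{\left(f \right)} = 0$ ($b{\left(f \right)} = 0 \cdot 0 = 0$)
$l{\left(6 \right)} b{\left(V{\left(6 \right)} \right)} 19 = 30 \cdot 6^{2} \cdot 0 \cdot 19 = 30 \cdot 36 \cdot 0 \cdot 19 = 1080 \cdot 0 \cdot 19 = 0 \cdot 19 = 0$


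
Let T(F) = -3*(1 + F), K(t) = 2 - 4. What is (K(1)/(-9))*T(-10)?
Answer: 6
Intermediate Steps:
K(t) = -2
T(F) = -3 - 3*F
(K(1)/(-9))*T(-10) = (-2/(-9))*(-3 - 3*(-10)) = (-2*(-⅑))*(-3 + 30) = (2/9)*27 = 6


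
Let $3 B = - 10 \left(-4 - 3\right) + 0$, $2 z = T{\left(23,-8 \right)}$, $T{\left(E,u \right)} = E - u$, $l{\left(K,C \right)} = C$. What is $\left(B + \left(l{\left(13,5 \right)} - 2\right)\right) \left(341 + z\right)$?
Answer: $\frac{56327}{6} \approx 9387.8$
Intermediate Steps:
$z = \frac{31}{2}$ ($z = \frac{23 - -8}{2} = \frac{23 + 8}{2} = \frac{1}{2} \cdot 31 = \frac{31}{2} \approx 15.5$)
$B = \frac{70}{3}$ ($B = \frac{- 10 \left(-4 - 3\right) + 0}{3} = \frac{\left(-10\right) \left(-7\right) + 0}{3} = \frac{70 + 0}{3} = \frac{1}{3} \cdot 70 = \frac{70}{3} \approx 23.333$)
$\left(B + \left(l{\left(13,5 \right)} - 2\right)\right) \left(341 + z\right) = \left(\frac{70}{3} + \left(5 - 2\right)\right) \left(341 + \frac{31}{2}\right) = \left(\frac{70}{3} + 3\right) \frac{713}{2} = \frac{79}{3} \cdot \frac{713}{2} = \frac{56327}{6}$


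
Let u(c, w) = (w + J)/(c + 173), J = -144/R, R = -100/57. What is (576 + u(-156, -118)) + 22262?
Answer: 9705252/425 ≈ 22836.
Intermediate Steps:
R = -100/57 (R = -100*1/57 = -100/57 ≈ -1.7544)
J = 2052/25 (J = -144/(-100/57) = -144*(-57/100) = 2052/25 ≈ 82.080)
u(c, w) = (2052/25 + w)/(173 + c) (u(c, w) = (w + 2052/25)/(c + 173) = (2052/25 + w)/(173 + c))
(576 + u(-156, -118)) + 22262 = (576 + (2052/25 - 118)/(173 - 156)) + 22262 = (576 - 898/25/17) + 22262 = (576 + (1/17)*(-898/25)) + 22262 = (576 - 898/425) + 22262 = 243902/425 + 22262 = 9705252/425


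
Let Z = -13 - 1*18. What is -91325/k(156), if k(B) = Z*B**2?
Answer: 7025/58032 ≈ 0.12105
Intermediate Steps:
Z = -31 (Z = -13 - 18 = -31)
k(B) = -31*B**2
-91325/k(156) = -91325/((-31*156**2)) = -91325/((-31*24336)) = -91325/(-754416) = -91325*(-1/754416) = 7025/58032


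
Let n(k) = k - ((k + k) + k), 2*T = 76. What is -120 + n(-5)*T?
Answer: 260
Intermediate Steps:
T = 38 (T = (½)*76 = 38)
n(k) = -2*k (n(k) = k - (2*k + k) = k - 3*k = -2*k)
-120 + n(-5)*T = -120 - 2*(-5)*38 = -120 + 10*38 = -120 + 380 = 260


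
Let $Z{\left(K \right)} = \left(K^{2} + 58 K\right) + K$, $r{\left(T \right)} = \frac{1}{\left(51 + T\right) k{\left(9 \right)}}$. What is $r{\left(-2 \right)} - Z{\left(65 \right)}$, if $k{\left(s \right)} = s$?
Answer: $- \frac{3554459}{441} \approx -8060.0$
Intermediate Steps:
$r{\left(T \right)} = \frac{1}{9 \left(51 + T\right)}$ ($r{\left(T \right)} = \frac{1}{\left(51 + T\right) 9} = \frac{1}{51 + T} \frac{1}{9} = \frac{1}{9 \left(51 + T\right)}$)
$Z{\left(K \right)} = K^{2} + 59 K$
$r{\left(-2 \right)} - Z{\left(65 \right)} = \frac{1}{9 \left(51 - 2\right)} - 65 \left(59 + 65\right) = \frac{1}{9 \cdot 49} - 65 \cdot 124 = \frac{1}{9} \cdot \frac{1}{49} - 8060 = \frac{1}{441} - 8060 = - \frac{3554459}{441}$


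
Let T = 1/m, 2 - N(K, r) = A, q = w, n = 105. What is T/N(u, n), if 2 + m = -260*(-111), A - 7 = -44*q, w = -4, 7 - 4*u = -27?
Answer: -1/5223298 ≈ -1.9145e-7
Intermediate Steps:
u = 17/2 (u = 7/4 - 1/4*(-27) = 7/4 + 27/4 = 17/2 ≈ 8.5000)
q = -4
A = 183 (A = 7 - 44*(-4) = 7 + 176 = 183)
m = 28858 (m = -2 - 260*(-111) = -2 + 28860 = 28858)
N(K, r) = -181 (N(K, r) = 2 - 1*183 = 2 - 183 = -181)
T = 1/28858 ≈ 3.4652e-5
T/N(u, n) = (1/28858)/(-181) = (1/28858)*(-1/181) = -1/5223298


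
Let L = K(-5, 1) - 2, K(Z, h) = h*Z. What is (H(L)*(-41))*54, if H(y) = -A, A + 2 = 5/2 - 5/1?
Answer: -9963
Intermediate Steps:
K(Z, h) = Z*h
A = -9/2 (A = -2 + (5/2 - 5/1) = -2 + (5*(1/2) - 5*1) = -2 + (5/2 - 5) = -2 - 5/2 = -9/2 ≈ -4.5000)
L = -7 (L = -5*1 - 2 = -5 - 2 = -7)
H(y) = 9/2 (H(y) = -1*(-9/2) = 9/2)
(H(L)*(-41))*54 = ((9/2)*(-41))*54 = -369/2*54 = -9963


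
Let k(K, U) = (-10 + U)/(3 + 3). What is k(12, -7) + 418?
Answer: 2491/6 ≈ 415.17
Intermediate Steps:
k(K, U) = -5/3 + U/6 (k(K, U) = (-10 + U)/6 = (-10 + U)*(⅙) = -5/3 + U/6)
k(12, -7) + 418 = (-5/3 + (⅙)*(-7)) + 418 = (-5/3 - 7/6) + 418 = -17/6 + 418 = 2491/6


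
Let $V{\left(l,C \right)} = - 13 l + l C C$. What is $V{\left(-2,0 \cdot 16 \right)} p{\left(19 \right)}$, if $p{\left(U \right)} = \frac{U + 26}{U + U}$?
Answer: $\frac{585}{19} \approx 30.789$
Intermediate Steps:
$V{\left(l,C \right)} = - 13 l + l C^{2}$ ($V{\left(l,C \right)} = - 13 l + C l C = - 13 l + l C^{2}$)
$p{\left(U \right)} = \frac{26 + U}{2 U}$
$V{\left(-2,0 \cdot 16 \right)} p{\left(19 \right)} = - 2 \left(-13 + \left(0 \cdot 16\right)^{2}\right) \frac{26 + 19}{2 \cdot 19} = - 2 \left(-13 + 0^{2}\right) \frac{1}{2} \cdot \frac{1}{19} \cdot 45 = - 2 \left(-13 + 0\right) \frac{45}{38} = \left(-2\right) \left(-13\right) \frac{45}{38} = 26 \cdot \frac{45}{38} = \frac{585}{19}$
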